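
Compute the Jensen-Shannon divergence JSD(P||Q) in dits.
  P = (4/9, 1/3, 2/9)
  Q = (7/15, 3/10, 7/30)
0.0003 dits

Jensen-Shannon divergence is:
JSD(P||Q) = 0.5 × D_KL(P||M) + 0.5 × D_KL(Q||M)
where M = 0.5 × (P + Q) is the mixture distribution.

M = 0.5 × (4/9, 1/3, 2/9) + 0.5 × (7/15, 3/10, 7/30) = (0.455556, 0.316667, 0.227778)

D_KL(P||M) = 0.0003 dits
D_KL(Q||M) = 0.0003 dits

JSD(P||Q) = 0.5 × 0.0003 + 0.5 × 0.0003 = 0.0003 dits

Unlike KL divergence, JSD is symmetric and bounded: 0 ≤ JSD ≤ log(2).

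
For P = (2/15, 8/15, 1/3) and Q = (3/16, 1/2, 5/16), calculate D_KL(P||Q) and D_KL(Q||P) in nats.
D_KL(P||Q) = 0.0105, D_KL(Q||P) = 0.0115

KL divergence is not symmetric: D_KL(P||Q) ≠ D_KL(Q||P) in general.

D_KL(P||Q) = 0.0105 nats
D_KL(Q||P) = 0.0115 nats

No, they are not equal!

This asymmetry is why KL divergence is not a true distance metric.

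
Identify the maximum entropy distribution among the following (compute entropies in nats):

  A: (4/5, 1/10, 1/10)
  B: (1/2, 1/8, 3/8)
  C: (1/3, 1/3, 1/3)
C

For a discrete distribution over n outcomes, entropy is maximized by the uniform distribution.

Computing entropies:
H(A) = 0.6390 nats
H(B) = 0.9743 nats
H(C) = 1.0986 nats

The uniform distribution (where all probabilities equal 1/3) achieves the maximum entropy of log_e(3) = 1.0986 nats.

Distribution C has the highest entropy.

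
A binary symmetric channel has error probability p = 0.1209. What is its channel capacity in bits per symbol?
0.4681 bits

For a binary symmetric channel (BSC) with error probability p:
Capacity C = 1 - H(p) bits per symbol

where H(p) = -p log₂(p) - (1-p) log₂(1-p) is the binary entropy function.

H(0.1209) = 0.5319 bits
C = 1 - 0.5319 = 0.4681 bits per symbol

This means we can reliably transmit up to 0.4681 bits of information per channel use.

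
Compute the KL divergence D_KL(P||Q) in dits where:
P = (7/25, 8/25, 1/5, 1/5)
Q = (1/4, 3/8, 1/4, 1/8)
0.0132 dits

KL divergence: D_KL(P||Q) = Σ p(x) log(p(x)/q(x))

Computing term by term:
  x=0: 7/25 × log_10[(7/25)/(1/4)] = 7/25 × 0.0492 = 0.0138
  x=1: 8/25 × log_10[(8/25)/(3/8)] = 8/25 × -0.0689 = -0.0220
  x=2: 1/5 × log_10[(1/5)/(1/4)] = 1/5 × -0.0969 = -0.0194
  x=3: 1/5 × log_10[(1/5)/(1/8)] = 1/5 × 0.2041 = 0.0408

D_KL(P||Q) = 0.0132 dits

Note: KL divergence is always non-negative and equals 0 iff P = Q.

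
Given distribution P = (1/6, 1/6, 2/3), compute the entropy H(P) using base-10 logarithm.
0.3768 dits

Shannon entropy is H(X) = -Σ p(x) log p(x).

For P = (1/6, 1/6, 2/3):
H = -1/6 × log_10(1/6) -1/6 × log_10(1/6) -2/3 × log_10(2/3)
H = 0.3768 dits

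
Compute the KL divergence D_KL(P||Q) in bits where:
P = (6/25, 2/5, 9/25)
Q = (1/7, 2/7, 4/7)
0.1338 bits

KL divergence: D_KL(P||Q) = Σ p(x) log(p(x)/q(x))

Computing term by term:
  x=0: 6/25 × log_2[(6/25)/(1/7)] = 6/25 × 0.7485 = 0.1796
  x=1: 2/5 × log_2[(2/5)/(2/7)] = 2/5 × 0.4854 = 0.1942
  x=2: 9/25 × log_2[(9/25)/(4/7)] = 9/25 × -0.6666 = -0.2400

D_KL(P||Q) = 0.1338 bits

Note: KL divergence is always non-negative and equals 0 iff P = Q.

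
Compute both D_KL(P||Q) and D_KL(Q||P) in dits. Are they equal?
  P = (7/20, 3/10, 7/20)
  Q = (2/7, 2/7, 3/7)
D_KL(P||Q) = 0.0064, D_KL(Q||P) = 0.0065

KL divergence is not symmetric: D_KL(P||Q) ≠ D_KL(Q||P) in general.

D_KL(P||Q) = 0.0064 dits
D_KL(Q||P) = 0.0065 dits

No, they are not equal!

This asymmetry is why KL divergence is not a true distance metric.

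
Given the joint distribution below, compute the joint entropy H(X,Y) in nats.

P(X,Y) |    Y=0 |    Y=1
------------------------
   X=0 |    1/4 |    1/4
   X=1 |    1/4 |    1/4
1.3863 nats

Joint entropy is H(X,Y) = -Σ_{x,y} p(x,y) log p(x,y).

Summing over all non-zero entries:
H(X,Y) = -[1/4·log_e(1/4) + 1/4·log_e(1/4) + 1/4·log_e(1/4) + 1/4·log_e(1/4)]
H(X,Y) = 1.3863 nats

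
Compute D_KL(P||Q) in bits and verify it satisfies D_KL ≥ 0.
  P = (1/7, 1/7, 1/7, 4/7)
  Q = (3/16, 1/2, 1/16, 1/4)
0.5377 bits

KL divergence satisfies the Gibbs inequality: D_KL(P||Q) ≥ 0 for all distributions P, Q.

D_KL(P||Q) = Σ p(x) log(p(x)/q(x))
Term by term:
  x=0: 1/7 × log_2[(1/7)/(3/16)] = -0.0560
  x=1: 1/7 × log_2[(1/7)/(1/2)] = -0.2582
  x=2: 1/7 × log_2[(1/7)/(1/16)] = 0.1704
  x=3: 4/7 × log_2[(4/7)/(1/4)] = 0.6815
D_KL(P||Q) = 0.5377 bits

D_KL(P||Q) = 0.5377 ≥ 0 ✓

This non-negativity is a fundamental property: relative entropy cannot be negative because it measures how different Q is from P.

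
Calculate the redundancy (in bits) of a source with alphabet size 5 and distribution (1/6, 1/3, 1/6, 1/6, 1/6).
0.0703 bits

Redundancy measures how far a source is from maximum entropy:
R = H_max - H(X)

Maximum entropy for 5 symbols: H_max = log_2(5) = 2.3219 bits
Actual entropy: H(X) = 2.2516 bits
Redundancy: R = 2.3219 - 2.2516 = 0.0703 bits

This redundancy represents potential for compression: the source could be compressed by 0.0703 bits per symbol.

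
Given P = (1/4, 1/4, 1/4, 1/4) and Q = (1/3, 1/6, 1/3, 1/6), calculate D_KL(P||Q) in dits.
0.0256 dits

KL divergence: D_KL(P||Q) = Σ p(x) log(p(x)/q(x))

Computing term by term:
  x=0: 1/4 × log_10[(1/4)/(1/3)] = 1/4 × -0.1249 = -0.0312
  x=1: 1/4 × log_10[(1/4)/(1/6)] = 1/4 × 0.1761 = 0.0440
  x=2: 1/4 × log_10[(1/4)/(1/3)] = 1/4 × -0.1249 = -0.0312
  x=3: 1/4 × log_10[(1/4)/(1/6)] = 1/4 × 0.1761 = 0.0440

D_KL(P||Q) = 0.0256 dits

Note: KL divergence is always non-negative and equals 0 iff P = Q.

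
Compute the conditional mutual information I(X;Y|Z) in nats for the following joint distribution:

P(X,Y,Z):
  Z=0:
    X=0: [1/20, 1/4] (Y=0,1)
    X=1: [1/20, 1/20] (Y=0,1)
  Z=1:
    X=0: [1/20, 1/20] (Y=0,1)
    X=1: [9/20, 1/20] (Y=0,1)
0.0589 nats

Conditional mutual information: I(X;Y|Z) = H(X|Z) + H(Y|Z) - H(X,Y|Z)

H(Z) = 0.6730
H(X,Z) = 1.1683 → H(X|Z) = 0.4953
H(Y,Z) = 1.1683 → H(Y|Z) = 0.4953
H(X,Y,Z) = 1.6046 → H(X,Y|Z) = 0.9316

I(X;Y|Z) = 0.4953 + 0.4953 - 0.9316 = 0.0589 nats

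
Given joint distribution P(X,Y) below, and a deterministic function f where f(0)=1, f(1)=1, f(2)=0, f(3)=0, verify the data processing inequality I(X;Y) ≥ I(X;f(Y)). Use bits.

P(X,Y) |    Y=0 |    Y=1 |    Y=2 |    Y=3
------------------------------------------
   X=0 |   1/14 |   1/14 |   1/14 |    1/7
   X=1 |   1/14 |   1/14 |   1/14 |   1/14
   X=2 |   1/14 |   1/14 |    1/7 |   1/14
I(X;Y) = 0.0410, I(X;f(Y)) = 0.0060, inequality holds: 0.0410 ≥ 0.0060

Data Processing Inequality: For any Markov chain X → Y → Z, we have I(X;Y) ≥ I(X;Z).

Here Z = f(Y) is a deterministic function of Y, forming X → Y → Z.

Original I(X;Y) = 0.0410 bits

After applying f:
P(X,Z) where Z=f(Y):
- P(X,Z=0) = P(X,Y=2) + P(X,Y=3)
- P(X,Z=1) = P(X,Y=0) + P(X,Y=1)

I(X;Z) = I(X;f(Y)) = 0.0060 bits

Verification: 0.0410 ≥ 0.0060 ✓

Information cannot be created by processing; the function f can only lose information about X.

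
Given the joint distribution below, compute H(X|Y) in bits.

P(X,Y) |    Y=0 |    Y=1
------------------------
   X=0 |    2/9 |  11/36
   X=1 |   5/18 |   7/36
0.9776 bits

Using the chain rule: H(X|Y) = H(X,Y) - H(Y)

First, compute H(X,Y) = 1.9776 bits

Marginal P(Y) = (1/2, 1/2)
H(Y) = 1.0000 bits

H(X|Y) = H(X,Y) - H(Y) = 1.9776 - 1.0000 = 0.9776 bits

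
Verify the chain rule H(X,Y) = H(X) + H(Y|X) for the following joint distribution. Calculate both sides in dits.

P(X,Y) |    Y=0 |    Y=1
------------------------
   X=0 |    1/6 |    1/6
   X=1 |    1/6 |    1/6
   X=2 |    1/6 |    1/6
H(X,Y) = 0.7782, H(X) = 0.4771, H(Y|X) = 0.3010 (all in dits)

Chain rule: H(X,Y) = H(X) + H(Y|X)

Left side — joint entropy directly:
H(X,Y) = -Σ p(x,y) log p(x,y) = 0.7782 dits

Right side — compute H(Y|X) from the conditional distributions:
P(X) = (1/3, 1/3, 1/3), so H(X) = 0.4771 dits
H(Y|X) = Σ_x P(X=x) · H(Y|X=x):
  P(Y|X=0) = (1/2, 1/2), H(Y|X=0) = 0.3010, weight P(X=0) = 1/3
  P(Y|X=1) = (1/2, 1/2), H(Y|X=1) = 0.3010, weight P(X=1) = 1/3
  P(Y|X=2) = (1/2, 1/2), H(Y|X=2) = 0.3010, weight P(X=2) = 1/3
H(Y|X) = 0.3010 dits

H(X) + H(Y|X) = 0.4771 + 0.3010 = 0.7782 dits

Both sides equal 0.7782 dits. ✓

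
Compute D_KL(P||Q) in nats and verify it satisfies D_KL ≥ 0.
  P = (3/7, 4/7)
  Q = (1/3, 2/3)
0.0196 nats

KL divergence satisfies the Gibbs inequality: D_KL(P||Q) ≥ 0 for all distributions P, Q.

D_KL(P||Q) = Σ p(x) log(p(x)/q(x))
Term by term:
  x=0: 3/7 × log_e[(3/7)/(1/3)] = 0.1077
  x=1: 4/7 × log_e[(4/7)/(2/3)] = -0.0881
D_KL(P||Q) = 0.0196 nats

D_KL(P||Q) = 0.0196 ≥ 0 ✓

This non-negativity is a fundamental property: relative entropy cannot be negative because it measures how different Q is from P.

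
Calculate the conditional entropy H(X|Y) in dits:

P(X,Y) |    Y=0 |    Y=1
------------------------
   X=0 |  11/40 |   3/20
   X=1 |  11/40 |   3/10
0.2900 dits

Using the chain rule: H(X|Y) = H(X,Y) - H(Y)

First, compute H(X,Y) = 0.5888 dits

Marginal P(Y) = (11/20, 9/20)
H(Y) = 0.2989 dits

H(X|Y) = H(X,Y) - H(Y) = 0.5888 - 0.2989 = 0.2900 dits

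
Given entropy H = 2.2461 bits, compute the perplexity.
4.7440

Perplexity is 2^H (or exp(H) for natural log).

H = 2.2461 bits
Perplexity = 2^2.2461 = 4.7440

Interpretation: The model's uncertainty is equivalent to choosing uniformly among 4.7 options.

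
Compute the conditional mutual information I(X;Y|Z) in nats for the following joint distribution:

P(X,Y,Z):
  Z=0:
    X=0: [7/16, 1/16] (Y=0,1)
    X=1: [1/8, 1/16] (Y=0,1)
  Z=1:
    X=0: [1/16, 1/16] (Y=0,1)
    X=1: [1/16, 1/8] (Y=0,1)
0.0226 nats

Conditional mutual information: I(X;Y|Z) = H(X|Z) + H(Y|Z) - H(X,Y|Z)

H(Z) = 0.6211
H(X,Z) = 1.2342 → H(X|Z) = 0.6132
H(Y,Z) = 1.1574 → H(Y|Z) = 0.5363
H(X,Y,Z) = 1.7480 → H(X,Y|Z) = 1.1269

I(X;Y|Z) = 0.6132 + 0.5363 - 1.1269 = 0.0226 nats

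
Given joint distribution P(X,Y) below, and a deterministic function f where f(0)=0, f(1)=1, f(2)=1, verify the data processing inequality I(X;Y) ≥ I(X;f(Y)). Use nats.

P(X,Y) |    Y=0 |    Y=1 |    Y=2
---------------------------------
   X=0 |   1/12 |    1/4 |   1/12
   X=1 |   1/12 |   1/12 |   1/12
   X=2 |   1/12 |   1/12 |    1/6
I(X;Y) = 0.0604, I(X;f(Y)) = 0.0073, inequality holds: 0.0604 ≥ 0.0073

Data Processing Inequality: For any Markov chain X → Y → Z, we have I(X;Y) ≥ I(X;Z).

Here Z = f(Y) is a deterministic function of Y, forming X → Y → Z.

Original I(X;Y) = 0.0604 nats

After applying f:
P(X,Z) where Z=f(Y):
- P(X,Z=0) = P(X,Y=0)
- P(X,Z=1) = P(X,Y=1) + P(X,Y=2)

I(X;Z) = I(X;f(Y)) = 0.0073 nats

Verification: 0.0604 ≥ 0.0073 ✓

Information cannot be created by processing; the function f can only lose information about X.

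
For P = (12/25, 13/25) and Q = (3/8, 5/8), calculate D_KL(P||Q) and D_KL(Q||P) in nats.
D_KL(P||Q) = 0.0229, D_KL(Q||P) = 0.0224

KL divergence is not symmetric: D_KL(P||Q) ≠ D_KL(Q||P) in general.

D_KL(P||Q) = 0.0229 nats
D_KL(Q||P) = 0.0224 nats

No, they are not equal!

This asymmetry is why KL divergence is not a true distance metric.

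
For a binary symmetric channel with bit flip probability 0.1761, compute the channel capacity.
0.3285 bits

For a binary symmetric channel (BSC) with error probability p:
Capacity C = 1 - H(p) bits per symbol

where H(p) = -p log₂(p) - (1-p) log₂(1-p) is the binary entropy function.

H(0.1761) = 0.6715 bits
C = 1 - 0.6715 = 0.3285 bits per symbol

This means we can reliably transmit up to 0.3285 bits of information per channel use.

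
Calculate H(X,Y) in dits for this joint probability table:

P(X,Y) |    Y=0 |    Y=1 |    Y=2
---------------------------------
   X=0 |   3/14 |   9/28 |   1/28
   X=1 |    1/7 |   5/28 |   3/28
0.7117 dits

Joint entropy is H(X,Y) = -Σ_{x,y} p(x,y) log p(x,y).

Summing over all non-zero entries:
H(X,Y) = -[3/14·log_10(3/14) + 9/28·log_10(9/28) + 1/28·log_10(1/28) + 1/7·log_10(1/7) + 5/28·log_10(5/28) + 3/28·log_10(3/28)]
H(X,Y) = 0.7117 dits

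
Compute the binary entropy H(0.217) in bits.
0.7547 bits

The binary entropy function is:
H(p) = -p log(p) - (1-p) log(1-p)

H(0.217) = -0.217 × log_2(0.217) - 0.783 × log_2(0.783)
H(0.217) = 0.7547 bits

Note: Binary entropy is maximized at p=0.5 (H=1 bit) and minimized at p=0 or p=1 (H=0).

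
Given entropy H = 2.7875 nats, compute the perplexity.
16.2404

Perplexity is e^H (or exp(H) for natural log).

H = 2.7875 nats
Perplexity = e^2.7875 = 16.2404

Interpretation: The model's uncertainty is equivalent to choosing uniformly among 16.2 options.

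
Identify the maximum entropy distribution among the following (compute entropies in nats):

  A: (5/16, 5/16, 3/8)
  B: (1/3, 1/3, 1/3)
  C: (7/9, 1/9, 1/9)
B

For a discrete distribution over n outcomes, entropy is maximized by the uniform distribution.

Computing entropies:
H(A) = 1.0948 nats
H(B) = 1.0986 nats
H(C) = 0.6837 nats

The uniform distribution (where all probabilities equal 1/3) achieves the maximum entropy of log_e(3) = 1.0986 nats.

Distribution B has the highest entropy.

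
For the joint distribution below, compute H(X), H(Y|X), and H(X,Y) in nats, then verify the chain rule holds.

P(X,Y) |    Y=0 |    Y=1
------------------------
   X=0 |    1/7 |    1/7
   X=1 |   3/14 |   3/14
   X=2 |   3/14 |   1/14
H(X,Y) = 1.7348, H(X) = 1.0790, H(Y|X) = 0.6558 (all in nats)

Chain rule: H(X,Y) = H(X) + H(Y|X)

Left side — joint entropy directly:
H(X,Y) = -Σ p(x,y) log p(x,y) = 1.7348 nats

Right side — compute H(Y|X) from the conditional distributions:
P(X) = (2/7, 3/7, 2/7), so H(X) = 1.0790 nats
H(Y|X) = Σ_x P(X=x) · H(Y|X=x):
  P(Y|X=0) = (1/2, 1/2), H(Y|X=0) = 0.6931, weight P(X=0) = 2/7
  P(Y|X=1) = (1/2, 1/2), H(Y|X=1) = 0.6931, weight P(X=1) = 3/7
  P(Y|X=2) = (3/4, 1/4), H(Y|X=2) = 0.5623, weight P(X=2) = 2/7
H(Y|X) = 0.6558 nats

H(X) + H(Y|X) = 1.0790 + 0.6558 = 1.7348 nats

Both sides equal 1.7348 nats. ✓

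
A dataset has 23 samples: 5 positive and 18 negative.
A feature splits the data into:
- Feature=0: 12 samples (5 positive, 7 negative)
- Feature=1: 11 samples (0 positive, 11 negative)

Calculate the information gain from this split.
0.2441 bits

Information Gain = H(Y) - H(Y|Feature)

Before split:
P(positive) = 5/23 = 0.2174
H(Y) = 0.7554 bits

After split:
Feature=0: H = 0.9799 bits (weight = 12/23)
Feature=1: H = 0.0000 bits (weight = 11/23)
H(Y|Feature) = (12/23)×0.9799 + (11/23)×0.0000 = 0.5112 bits

Information Gain = 0.7554 - 0.5112 = 0.2441 bits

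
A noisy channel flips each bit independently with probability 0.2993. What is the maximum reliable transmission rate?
0.1196 bits

For a binary symmetric channel (BSC) with error probability p:
Capacity C = 1 - H(p) bits per symbol

where H(p) = -p log₂(p) - (1-p) log₂(1-p) is the binary entropy function.

H(0.2993) = 0.8804 bits
C = 1 - 0.8804 = 0.1196 bits per symbol

This means we can reliably transmit up to 0.1196 bits of information per channel use.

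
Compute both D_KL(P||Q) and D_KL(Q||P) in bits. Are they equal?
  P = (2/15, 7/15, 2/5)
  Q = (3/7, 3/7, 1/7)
D_KL(P||Q) = 0.4269, D_KL(Q||P) = 0.4571

KL divergence is not symmetric: D_KL(P||Q) ≠ D_KL(Q||P) in general.

D_KL(P||Q) = 0.4269 bits
D_KL(Q||P) = 0.4571 bits

No, they are not equal!

This asymmetry is why KL divergence is not a true distance metric.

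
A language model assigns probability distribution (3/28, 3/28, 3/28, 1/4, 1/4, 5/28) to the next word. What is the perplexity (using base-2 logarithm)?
5.5774

Perplexity is 2^H (or exp(H) for natural log).

First, H = -Σ p log p = 2.4796 bits
Perplexity = 2^2.4796 = 5.5774

Interpretation: The model's uncertainty is equivalent to choosing uniformly among 5.6 options.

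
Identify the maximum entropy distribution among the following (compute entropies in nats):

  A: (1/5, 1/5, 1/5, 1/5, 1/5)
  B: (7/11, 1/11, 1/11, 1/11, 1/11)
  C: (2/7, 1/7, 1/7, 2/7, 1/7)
A

For a discrete distribution over n outcomes, entropy is maximized by the uniform distribution.

Computing entropies:
H(A) = 1.6094 nats
H(B) = 1.1596 nats
H(C) = 1.5498 nats

The uniform distribution (where all probabilities equal 1/5) achieves the maximum entropy of log_e(5) = 1.6094 nats.

Distribution A has the highest entropy.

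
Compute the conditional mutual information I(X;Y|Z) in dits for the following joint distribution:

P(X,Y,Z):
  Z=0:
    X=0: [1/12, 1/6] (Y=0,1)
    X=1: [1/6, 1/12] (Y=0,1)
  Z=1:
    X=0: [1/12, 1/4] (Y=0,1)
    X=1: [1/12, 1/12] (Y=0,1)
0.0189 dits

Conditional mutual information: I(X;Y|Z) = H(X|Z) + H(Y|Z) - H(X,Y|Z)

H(Z) = 0.3010
H(X,Z) = 0.5898 → H(X|Z) = 0.2887
H(Y,Z) = 0.5898 → H(Y|Z) = 0.2887
H(X,Y,Z) = 0.8596 → H(X,Y|Z) = 0.5585

I(X;Y|Z) = 0.2887 + 0.2887 - 0.5585 = 0.0189 dits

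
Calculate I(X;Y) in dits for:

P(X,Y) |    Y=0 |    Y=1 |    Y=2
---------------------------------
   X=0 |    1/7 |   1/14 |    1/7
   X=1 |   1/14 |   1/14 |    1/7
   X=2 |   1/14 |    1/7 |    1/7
0.0123 dits

Mutual information: I(X;Y) = H(X) + H(Y) - H(X,Y)

Marginals:
P(X) = (5/14, 2/7, 5/14), H(X) = 0.4748 dits
P(Y) = (2/7, 2/7, 3/7), H(Y) = 0.4686 dits

Joint entropy: H(X,Y) = 0.9311 dits

I(X;Y) = 0.4748 + 0.4686 - 0.9311 = 0.0123 dits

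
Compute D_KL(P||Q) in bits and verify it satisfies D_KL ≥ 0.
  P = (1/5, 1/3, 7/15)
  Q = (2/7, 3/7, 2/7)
0.1065 bits

KL divergence satisfies the Gibbs inequality: D_KL(P||Q) ≥ 0 for all distributions P, Q.

D_KL(P||Q) = Σ p(x) log(p(x)/q(x))
Term by term:
  x=0: 1/5 × log_2[(1/5)/(2/7)] = -0.1029
  x=1: 1/3 × log_2[(1/3)/(3/7)] = -0.1209
  x=2: 7/15 × log_2[(7/15)/(2/7)] = 0.3303
D_KL(P||Q) = 0.1065 bits

D_KL(P||Q) = 0.1065 ≥ 0 ✓

This non-negativity is a fundamental property: relative entropy cannot be negative because it measures how different Q is from P.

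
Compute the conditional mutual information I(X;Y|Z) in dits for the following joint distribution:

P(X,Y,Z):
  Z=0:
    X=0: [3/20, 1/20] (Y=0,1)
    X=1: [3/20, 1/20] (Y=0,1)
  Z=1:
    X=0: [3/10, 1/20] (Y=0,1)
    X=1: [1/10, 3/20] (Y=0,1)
0.0305 dits

Conditional mutual information: I(X;Y|Z) = H(X|Z) + H(Y|Z) - H(X,Y|Z)

H(Z) = 0.2923
H(X,Z) = 0.5897 → H(X|Z) = 0.2974
H(Y,Z) = 0.5558 → H(Y|Z) = 0.2635
H(X,Y,Z) = 0.8228 → H(X,Y|Z) = 0.5305

I(X;Y|Z) = 0.2974 + 0.2635 - 0.5305 = 0.0305 dits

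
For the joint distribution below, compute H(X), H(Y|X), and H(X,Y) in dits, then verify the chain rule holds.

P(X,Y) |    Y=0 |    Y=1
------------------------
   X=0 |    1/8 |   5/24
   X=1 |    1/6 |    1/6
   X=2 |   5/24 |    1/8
H(X,Y) = 0.7690, H(X) = 0.4771, H(Y|X) = 0.2919 (all in dits)

Chain rule: H(X,Y) = H(X) + H(Y|X)

Left side — joint entropy directly:
H(X,Y) = -Σ p(x,y) log p(x,y) = 0.7690 dits

Right side — compute H(Y|X) from the conditional distributions:
P(X) = (1/3, 1/3, 1/3), so H(X) = 0.4771 dits
H(Y|X) = Σ_x P(X=x) · H(Y|X=x):
  P(Y|X=0) = (3/8, 5/8), H(Y|X=0) = 0.2873, weight P(X=0) = 1/3
  P(Y|X=1) = (1/2, 1/2), H(Y|X=1) = 0.3010, weight P(X=1) = 1/3
  P(Y|X=2) = (5/8, 3/8), H(Y|X=2) = 0.2873, weight P(X=2) = 1/3
H(Y|X) = 0.2919 dits

H(X) + H(Y|X) = 0.4771 + 0.2919 = 0.7690 dits

Both sides equal 0.7690 dits. ✓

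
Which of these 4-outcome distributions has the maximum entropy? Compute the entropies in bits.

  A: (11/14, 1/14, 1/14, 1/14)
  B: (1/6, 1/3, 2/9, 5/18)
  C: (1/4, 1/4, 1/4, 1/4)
C

For a discrete distribution over n outcomes, entropy is maximized by the uniform distribution.

Computing entropies:
H(A) = 1.0892 bits
H(B) = 1.9547 bits
H(C) = 2.0000 bits

The uniform distribution (where all probabilities equal 1/4) achieves the maximum entropy of log_2(4) = 2.0000 bits.

Distribution C has the highest entropy.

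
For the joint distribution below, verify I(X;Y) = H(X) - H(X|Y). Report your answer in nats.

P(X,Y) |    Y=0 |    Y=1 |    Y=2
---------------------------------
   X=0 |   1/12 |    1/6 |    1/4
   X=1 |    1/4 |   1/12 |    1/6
I(X;Y) = 0.0662 nats

Mutual information has multiple equivalent forms:
- I(X;Y) = H(X) - H(X|Y)
- I(X;Y) = H(Y) - H(Y|X)
- I(X;Y) = H(X) + H(Y) - H(X,Y)

Computing all quantities:
H(X) = 0.6931, H(Y) = 1.0776, H(X,Y) = 1.7046
H(X|Y) = 0.6270, H(Y|X) = 1.0114

Verification:
H(X) - H(X|Y) = 0.6931 - 0.6270 = 0.0662
H(Y) - H(Y|X) = 1.0776 - 1.0114 = 0.0662
H(X) + H(Y) - H(X,Y) = 0.6931 + 1.0776 - 1.7046 = 0.0662

All forms give I(X;Y) = 0.0662 nats. ✓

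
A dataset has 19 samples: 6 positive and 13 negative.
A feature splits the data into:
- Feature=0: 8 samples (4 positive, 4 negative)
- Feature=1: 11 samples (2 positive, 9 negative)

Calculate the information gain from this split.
0.0827 bits

Information Gain = H(Y) - H(Y|Feature)

Before split:
P(positive) = 6/19 = 0.3158
H(Y) = 0.8997 bits

After split:
Feature=0: H = 1.0000 bits (weight = 8/19)
Feature=1: H = 0.6840 bits (weight = 11/19)
H(Y|Feature) = (8/19)×1.0000 + (11/19)×0.6840 = 0.8171 bits

Information Gain = 0.8997 - 0.8171 = 0.0827 bits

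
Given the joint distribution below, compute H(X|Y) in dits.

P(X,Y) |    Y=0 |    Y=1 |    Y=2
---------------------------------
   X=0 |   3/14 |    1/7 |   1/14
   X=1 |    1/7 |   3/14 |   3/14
0.2786 dits

Using the chain rule: H(X|Y) = H(X,Y) - H(Y)

First, compute H(X,Y) = 0.7534 dits

Marginal P(Y) = (5/14, 5/14, 2/7)
H(Y) = 0.4748 dits

H(X|Y) = H(X,Y) - H(Y) = 0.7534 - 0.4748 = 0.2786 dits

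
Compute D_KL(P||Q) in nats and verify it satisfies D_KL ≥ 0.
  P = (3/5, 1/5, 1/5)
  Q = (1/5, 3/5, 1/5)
0.4394 nats

KL divergence satisfies the Gibbs inequality: D_KL(P||Q) ≥ 0 for all distributions P, Q.

D_KL(P||Q) = Σ p(x) log(p(x)/q(x))
Term by term:
  x=0: 3/5 × log_e[(3/5)/(1/5)] = 0.6592
  x=1: 1/5 × log_e[(1/5)/(3/5)] = -0.2197
  x=2: 1/5 × log_e[(1/5)/(1/5)] = 0.0000
D_KL(P||Q) = 0.4394 nats

D_KL(P||Q) = 0.4394 ≥ 0 ✓

This non-negativity is a fundamental property: relative entropy cannot be negative because it measures how different Q is from P.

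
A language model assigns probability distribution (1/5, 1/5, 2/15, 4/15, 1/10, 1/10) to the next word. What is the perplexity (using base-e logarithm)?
5.6148

Perplexity is e^H (or exp(H) for natural log).

First, H = -Σ p log p = 1.7254 nats
Perplexity = e^1.7254 = 5.6148

Interpretation: The model's uncertainty is equivalent to choosing uniformly among 5.6 options.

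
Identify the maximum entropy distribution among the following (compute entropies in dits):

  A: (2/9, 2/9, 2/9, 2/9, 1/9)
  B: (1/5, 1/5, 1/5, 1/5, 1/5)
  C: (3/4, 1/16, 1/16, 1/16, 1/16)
B

For a discrete distribution over n outcomes, entropy is maximized by the uniform distribution.

Computing entropies:
H(A) = 0.6867 dits
H(B) = 0.6990 dits
H(C) = 0.3947 dits

The uniform distribution (where all probabilities equal 1/5) achieves the maximum entropy of log_10(5) = 0.6990 dits.

Distribution B has the highest entropy.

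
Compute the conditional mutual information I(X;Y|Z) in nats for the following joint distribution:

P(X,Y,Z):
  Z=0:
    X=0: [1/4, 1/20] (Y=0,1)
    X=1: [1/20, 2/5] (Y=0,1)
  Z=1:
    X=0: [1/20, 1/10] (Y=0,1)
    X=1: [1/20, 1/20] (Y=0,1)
0.2161 nats

Conditional mutual information: I(X;Y|Z) = H(X|Z) + H(Y|Z) - H(X,Y|Z)

H(Z) = 0.5623
H(X,Z) = 1.2353 → H(X|Z) = 0.6730
H(Y,Z) = 1.2353 → H(Y|Z) = 0.6730
H(X,Y,Z) = 1.6923 → H(X,Y|Z) = 1.1299

I(X;Y|Z) = 0.6730 + 0.6730 - 1.1299 = 0.2161 nats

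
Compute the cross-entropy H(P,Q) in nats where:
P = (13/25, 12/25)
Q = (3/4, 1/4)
0.8150 nats

Cross-entropy: H(P,Q) = -Σ p(x) log q(x)

Alternatively: H(P,Q) = H(P) + D_KL(P||Q)
H(P) = 0.6923 nats
D_KL(P||Q) = 0.1227 nats

H(P,Q) = 0.6923 + 0.1227 = 0.8150 nats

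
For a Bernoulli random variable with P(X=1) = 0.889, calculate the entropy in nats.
0.3486 nats

The binary entropy function is:
H(p) = -p log(p) - (1-p) log(1-p)

H(0.889) = -0.889 × log_e(0.889) - 0.111 × log_e(0.111)
H(0.889) = 0.3486 nats

Note: Binary entropy is maximized at p=0.5 (H=1 bit) and minimized at p=0 or p=1 (H=0).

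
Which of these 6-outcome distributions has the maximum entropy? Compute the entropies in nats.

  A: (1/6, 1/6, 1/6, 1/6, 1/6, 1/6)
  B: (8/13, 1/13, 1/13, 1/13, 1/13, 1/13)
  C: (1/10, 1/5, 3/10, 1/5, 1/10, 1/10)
A

For a discrete distribution over n outcomes, entropy is maximized by the uniform distribution.

Computing entropies:
H(A) = 1.7918 nats
H(B) = 1.2853 nats
H(C) = 1.6957 nats

The uniform distribution (where all probabilities equal 1/6) achieves the maximum entropy of log_e(6) = 1.7918 nats.

Distribution A has the highest entropy.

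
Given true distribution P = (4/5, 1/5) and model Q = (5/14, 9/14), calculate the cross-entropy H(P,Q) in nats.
0.9121 nats

Cross-entropy: H(P,Q) = -Σ p(x) log q(x)

Alternatively: H(P,Q) = H(P) + D_KL(P||Q)
H(P) = 0.5004 nats
D_KL(P||Q) = 0.4117 nats

H(P,Q) = 0.5004 + 0.4117 = 0.9121 nats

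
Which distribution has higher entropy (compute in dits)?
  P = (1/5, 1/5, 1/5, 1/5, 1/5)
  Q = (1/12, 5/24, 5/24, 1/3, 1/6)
P

Computing entropies in dits:
H(P) = 0.6990
H(Q) = 0.6625

Distribution P has higher entropy.

Intuition: The distribution closer to uniform (more spread out) has higher entropy.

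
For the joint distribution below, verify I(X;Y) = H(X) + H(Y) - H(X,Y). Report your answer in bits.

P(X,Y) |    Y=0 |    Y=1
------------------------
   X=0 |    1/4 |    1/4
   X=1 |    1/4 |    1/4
I(X;Y) = 0.0000 bits

Mutual information has multiple equivalent forms:
- I(X;Y) = H(X) - H(X|Y)
- I(X;Y) = H(Y) - H(Y|X)
- I(X;Y) = H(X) + H(Y) - H(X,Y)

Computing all quantities:
H(X) = 1.0000, H(Y) = 1.0000, H(X,Y) = 2.0000
H(X|Y) = 1.0000, H(Y|X) = 1.0000

Verification:
H(X) - H(X|Y) = 1.0000 - 1.0000 = 0.0000
H(Y) - H(Y|X) = 1.0000 - 1.0000 = 0.0000
H(X) + H(Y) - H(X,Y) = 1.0000 + 1.0000 - 2.0000 = 0.0000

All forms give I(X;Y) = 0.0000 bits. ✓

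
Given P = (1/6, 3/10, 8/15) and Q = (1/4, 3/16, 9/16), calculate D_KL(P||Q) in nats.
0.0450 nats

KL divergence: D_KL(P||Q) = Σ p(x) log(p(x)/q(x))

Computing term by term:
  x=0: 1/6 × log_e[(1/6)/(1/4)] = 1/6 × -0.4055 = -0.0676
  x=1: 3/10 × log_e[(3/10)/(3/16)] = 3/10 × 0.4700 = 0.1410
  x=2: 8/15 × log_e[(8/15)/(9/16)] = 8/15 × -0.0532 = -0.0284

D_KL(P||Q) = 0.0450 nats

Note: KL divergence is always non-negative and equals 0 iff P = Q.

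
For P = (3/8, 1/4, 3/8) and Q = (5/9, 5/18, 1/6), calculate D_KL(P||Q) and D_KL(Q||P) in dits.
D_KL(P||Q) = 0.0566, D_KL(Q||P) = 0.0488

KL divergence is not symmetric: D_KL(P||Q) ≠ D_KL(Q||P) in general.

D_KL(P||Q) = 0.0566 dits
D_KL(Q||P) = 0.0488 dits

No, they are not equal!

This asymmetry is why KL divergence is not a true distance metric.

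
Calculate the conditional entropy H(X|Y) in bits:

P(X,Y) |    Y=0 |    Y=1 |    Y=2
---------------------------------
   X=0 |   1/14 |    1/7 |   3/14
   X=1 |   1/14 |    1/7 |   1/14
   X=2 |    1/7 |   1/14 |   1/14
1.4617 bits

Using the chain rule: H(X|Y) = H(X,Y) - H(Y)

First, compute H(X,Y) = 3.0391 bits

Marginal P(Y) = (2/7, 5/14, 5/14)
H(Y) = 1.5774 bits

H(X|Y) = H(X,Y) - H(Y) = 3.0391 - 1.5774 = 1.4617 bits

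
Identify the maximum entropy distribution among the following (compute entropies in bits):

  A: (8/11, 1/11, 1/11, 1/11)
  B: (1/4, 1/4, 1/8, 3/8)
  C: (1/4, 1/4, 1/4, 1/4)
C

For a discrete distribution over n outcomes, entropy is maximized by the uniform distribution.

Computing entropies:
H(A) = 1.2776 bits
H(B) = 1.9056 bits
H(C) = 2.0000 bits

The uniform distribution (where all probabilities equal 1/4) achieves the maximum entropy of log_2(4) = 2.0000 bits.

Distribution C has the highest entropy.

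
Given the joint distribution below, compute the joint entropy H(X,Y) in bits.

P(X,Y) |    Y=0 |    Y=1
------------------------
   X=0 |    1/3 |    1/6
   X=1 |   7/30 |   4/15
1.9575 bits

Joint entropy is H(X,Y) = -Σ_{x,y} p(x,y) log p(x,y).

Summing over all non-zero entries:
H(X,Y) = -[1/3·log_2(1/3) + 1/6·log_2(1/6) + 7/30·log_2(7/30) + 4/15·log_2(4/15)]
H(X,Y) = 1.9575 bits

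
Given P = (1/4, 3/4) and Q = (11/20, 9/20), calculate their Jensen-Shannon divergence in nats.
0.0478 nats

Jensen-Shannon divergence is:
JSD(P||Q) = 0.5 × D_KL(P||M) + 0.5 × D_KL(Q||M)
where M = 0.5 × (P + Q) is the mixture distribution.

M = 0.5 × (1/4, 3/4) + 0.5 × (11/20, 9/20) = (2/5, 3/5)

D_KL(P||M) = 0.0499 nats
D_KL(Q||M) = 0.0457 nats

JSD(P||Q) = 0.5 × 0.0499 + 0.5 × 0.0457 = 0.0478 nats

Unlike KL divergence, JSD is symmetric and bounded: 0 ≤ JSD ≤ log(2).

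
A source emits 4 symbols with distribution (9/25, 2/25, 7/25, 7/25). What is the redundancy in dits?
0.0450 dits

Redundancy measures how far a source is from maximum entropy:
R = H_max - H(X)

Maximum entropy for 4 symbols: H_max = log_10(4) = 0.6021 dits
Actual entropy: H(X) = 0.5571 dits
Redundancy: R = 0.6021 - 0.5571 = 0.0450 dits

This redundancy represents potential for compression: the source could be compressed by 0.0450 dits per symbol.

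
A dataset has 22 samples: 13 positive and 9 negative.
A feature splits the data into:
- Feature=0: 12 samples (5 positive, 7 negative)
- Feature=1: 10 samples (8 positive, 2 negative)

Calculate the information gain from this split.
0.1134 bits

Information Gain = H(Y) - H(Y|Feature)

Before split:
P(positive) = 13/22 = 0.5909
H(Y) = 0.9760 bits

After split:
Feature=0: H = 0.9799 bits (weight = 12/22)
Feature=1: H = 0.7219 bits (weight = 10/22)
H(Y|Feature) = (12/22)×0.9799 + (10/22)×0.7219 = 0.8626 bits

Information Gain = 0.9760 - 0.8626 = 0.1134 bits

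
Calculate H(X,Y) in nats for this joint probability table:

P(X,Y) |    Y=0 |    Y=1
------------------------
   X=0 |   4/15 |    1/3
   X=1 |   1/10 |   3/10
1.3101 nats

Joint entropy is H(X,Y) = -Σ_{x,y} p(x,y) log p(x,y).

Summing over all non-zero entries:
H(X,Y) = -[4/15·log_e(4/15) + 1/3·log_e(1/3) + 1/10·log_e(1/10) + 3/10·log_e(3/10)]
H(X,Y) = 1.3101 nats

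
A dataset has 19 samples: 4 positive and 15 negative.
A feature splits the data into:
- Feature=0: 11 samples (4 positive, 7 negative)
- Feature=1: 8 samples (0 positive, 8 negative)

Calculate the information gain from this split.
0.1950 bits

Information Gain = H(Y) - H(Y|Feature)

Before split:
P(positive) = 4/19 = 0.2105
H(Y) = 0.7425 bits

After split:
Feature=0: H = 0.9457 bits (weight = 11/19)
Feature=1: H = 0.0000 bits (weight = 8/19)
H(Y|Feature) = (11/19)×0.9457 + (8/19)×0.0000 = 0.5475 bits

Information Gain = 0.7425 - 0.5475 = 0.1950 bits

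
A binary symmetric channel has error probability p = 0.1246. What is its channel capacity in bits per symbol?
0.4576 bits

For a binary symmetric channel (BSC) with error probability p:
Capacity C = 1 - H(p) bits per symbol

where H(p) = -p log₂(p) - (1-p) log₂(1-p) is the binary entropy function.

H(0.1246) = 0.5424 bits
C = 1 - 0.5424 = 0.4576 bits per symbol

This means we can reliably transmit up to 0.4576 bits of information per channel use.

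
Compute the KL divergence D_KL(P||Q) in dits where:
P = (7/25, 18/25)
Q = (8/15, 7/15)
0.0572 dits

KL divergence: D_KL(P||Q) = Σ p(x) log(p(x)/q(x))

Computing term by term:
  x=0: 7/25 × log_10[(7/25)/(8/15)] = 7/25 × -0.2798 = -0.0784
  x=1: 18/25 × log_10[(18/25)/(7/15)] = 18/25 × 0.1883 = 0.1356

D_KL(P||Q) = 0.0572 dits

Note: KL divergence is always non-negative and equals 0 iff P = Q.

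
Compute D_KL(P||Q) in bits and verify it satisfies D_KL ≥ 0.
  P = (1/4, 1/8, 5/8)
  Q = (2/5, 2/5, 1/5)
0.6481 bits

KL divergence satisfies the Gibbs inequality: D_KL(P||Q) ≥ 0 for all distributions P, Q.

D_KL(P||Q) = Σ p(x) log(p(x)/q(x))
Term by term:
  x=0: 1/4 × log_2[(1/4)/(2/5)] = -0.1695
  x=1: 1/8 × log_2[(1/8)/(2/5)] = -0.2098
  x=2: 5/8 × log_2[(5/8)/(1/5)] = 1.0274
D_KL(P||Q) = 0.6481 bits

D_KL(P||Q) = 0.6481 ≥ 0 ✓

This non-negativity is a fundamental property: relative entropy cannot be negative because it measures how different Q is from P.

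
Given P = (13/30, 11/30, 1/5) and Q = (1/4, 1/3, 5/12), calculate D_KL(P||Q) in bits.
0.1825 bits

KL divergence: D_KL(P||Q) = Σ p(x) log(p(x)/q(x))

Computing term by term:
  x=0: 13/30 × log_2[(13/30)/(1/4)] = 13/30 × 0.7935 = 0.3439
  x=1: 11/30 × log_2[(11/30)/(1/3)] = 11/30 × 0.1375 = 0.0504
  x=2: 1/5 × log_2[(1/5)/(5/12)] = 1/5 × -1.0589 = -0.2118

D_KL(P||Q) = 0.1825 bits

Note: KL divergence is always non-negative and equals 0 iff P = Q.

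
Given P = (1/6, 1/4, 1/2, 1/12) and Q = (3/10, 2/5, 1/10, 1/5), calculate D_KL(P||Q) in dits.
0.2242 dits

KL divergence: D_KL(P||Q) = Σ p(x) log(p(x)/q(x))

Computing term by term:
  x=0: 1/6 × log_10[(1/6)/(3/10)] = 1/6 × -0.2553 = -0.0425
  x=1: 1/4 × log_10[(1/4)/(2/5)] = 1/4 × -0.2041 = -0.0510
  x=2: 1/2 × log_10[(1/2)/(1/10)] = 1/2 × 0.6990 = 0.3495
  x=3: 1/12 × log_10[(1/12)/(1/5)] = 1/12 × -0.3802 = -0.0317

D_KL(P||Q) = 0.2242 dits

Note: KL divergence is always non-negative and equals 0 iff P = Q.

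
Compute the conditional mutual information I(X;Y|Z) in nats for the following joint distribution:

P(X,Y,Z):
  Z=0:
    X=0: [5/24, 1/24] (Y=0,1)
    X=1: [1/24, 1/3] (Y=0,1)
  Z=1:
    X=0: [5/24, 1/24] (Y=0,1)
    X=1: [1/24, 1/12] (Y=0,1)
0.2237 nats

Conditional mutual information: I(X;Y|Z) = H(X|Z) + H(Y|Z) - H(X,Y|Z)

H(Z) = 0.6616
H(X,Z) = 1.3209 → H(X|Z) = 0.6593
H(Y,Z) = 1.3209 → H(Y|Z) = 0.6593
H(X,Y,Z) = 1.7565 → H(X,Y|Z) = 1.0950

I(X;Y|Z) = 0.6593 + 0.6593 - 1.0950 = 0.2237 nats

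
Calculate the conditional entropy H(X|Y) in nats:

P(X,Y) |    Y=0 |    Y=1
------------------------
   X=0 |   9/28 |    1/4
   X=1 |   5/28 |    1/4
0.6725 nats

Using the chain rule: H(X|Y) = H(X,Y) - H(Y)

First, compute H(X,Y) = 1.3656 nats

Marginal P(Y) = (1/2, 1/2)
H(Y) = 0.6931 nats

H(X|Y) = H(X,Y) - H(Y) = 1.3656 - 0.6931 = 0.6725 nats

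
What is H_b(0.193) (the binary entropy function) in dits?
0.2130 dits

The binary entropy function is:
H(p) = -p log(p) - (1-p) log(1-p)

H(0.193) = -0.193 × log_10(0.193) - 0.807 × log_10(0.807)
H(0.193) = 0.2130 dits

Note: Binary entropy is maximized at p=0.5 (H=1 bit) and minimized at p=0 or p=1 (H=0).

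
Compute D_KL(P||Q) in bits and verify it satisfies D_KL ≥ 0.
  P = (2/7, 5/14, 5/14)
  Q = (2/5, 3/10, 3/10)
0.0410 bits

KL divergence satisfies the Gibbs inequality: D_KL(P||Q) ≥ 0 for all distributions P, Q.

D_KL(P||Q) = Σ p(x) log(p(x)/q(x))
Term by term:
  x=0: 2/7 × log_2[(2/7)/(2/5)] = -0.1387
  x=1: 5/14 × log_2[(5/14)/(3/10)] = 0.0898
  x=2: 5/14 × log_2[(5/14)/(3/10)] = 0.0898
D_KL(P||Q) = 0.0410 bits

D_KL(P||Q) = 0.0410 ≥ 0 ✓

This non-negativity is a fundamental property: relative entropy cannot be negative because it measures how different Q is from P.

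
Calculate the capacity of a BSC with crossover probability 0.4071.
0.0250 bits

For a binary symmetric channel (BSC) with error probability p:
Capacity C = 1 - H(p) bits per symbol

where H(p) = -p log₂(p) - (1-p) log₂(1-p) is the binary entropy function.

H(0.4071) = 0.9750 bits
C = 1 - 0.9750 = 0.0250 bits per symbol

This means we can reliably transmit up to 0.0250 bits of information per channel use.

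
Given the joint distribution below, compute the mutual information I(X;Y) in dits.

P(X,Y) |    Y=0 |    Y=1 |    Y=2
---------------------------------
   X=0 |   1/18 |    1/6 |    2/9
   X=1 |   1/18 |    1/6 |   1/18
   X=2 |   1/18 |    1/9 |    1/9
0.0158 dits

Mutual information: I(X;Y) = H(X) + H(Y) - H(X,Y)

Marginals:
P(X) = (4/9, 5/18, 5/18), H(X) = 0.4656 dits
P(Y) = (1/6, 4/9, 7/18), H(Y) = 0.4457 dits

Joint entropy: H(X,Y) = 0.8955 dits

I(X;Y) = 0.4656 + 0.4457 - 0.8955 = 0.0158 dits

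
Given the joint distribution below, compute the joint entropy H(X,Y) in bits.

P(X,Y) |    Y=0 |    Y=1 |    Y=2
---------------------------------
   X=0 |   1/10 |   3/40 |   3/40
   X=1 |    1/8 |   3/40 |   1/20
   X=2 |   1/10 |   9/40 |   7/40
3.0206 bits

Joint entropy is H(X,Y) = -Σ_{x,y} p(x,y) log p(x,y).

Summing over all non-zero entries:
H(X,Y) = -[1/10·log_2(1/10) + 3/40·log_2(3/40) + 3/40·log_2(3/40) + 1/8·log_2(1/8) + 3/40·log_2(3/40) + 1/20·log_2(1/20) + 1/10·log_2(1/10) + 9/40·log_2(9/40) + 7/40·log_2(7/40)]
H(X,Y) = 3.0206 bits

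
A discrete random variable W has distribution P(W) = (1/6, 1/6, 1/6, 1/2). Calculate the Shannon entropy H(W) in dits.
0.5396 dits

Shannon entropy is H(X) = -Σ p(x) log p(x).

For P = (1/6, 1/6, 1/6, 1/2):
H = -1/6 × log_10(1/6) -1/6 × log_10(1/6) -1/6 × log_10(1/6) -1/2 × log_10(1/2)
H = 0.5396 dits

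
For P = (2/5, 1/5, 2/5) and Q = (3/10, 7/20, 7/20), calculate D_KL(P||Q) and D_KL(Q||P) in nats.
D_KL(P||Q) = 0.0566, D_KL(Q||P) = 0.0628

KL divergence is not symmetric: D_KL(P||Q) ≠ D_KL(Q||P) in general.

D_KL(P||Q) = 0.0566 nats
D_KL(Q||P) = 0.0628 nats

No, they are not equal!

This asymmetry is why KL divergence is not a true distance metric.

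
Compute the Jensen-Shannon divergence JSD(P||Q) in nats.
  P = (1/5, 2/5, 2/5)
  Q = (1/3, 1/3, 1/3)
0.0115 nats

Jensen-Shannon divergence is:
JSD(P||Q) = 0.5 × D_KL(P||M) + 0.5 × D_KL(Q||M)
where M = 0.5 × (P + Q) is the mixture distribution.

M = 0.5 × (1/5, 2/5, 2/5) + 0.5 × (1/3, 1/3, 1/3) = (4/15, 11/30, 11/30)

D_KL(P||M) = 0.0121 nats
D_KL(Q||M) = 0.0108 nats

JSD(P||Q) = 0.5 × 0.0121 + 0.5 × 0.0108 = 0.0115 nats

Unlike KL divergence, JSD is symmetric and bounded: 0 ≤ JSD ≤ log(2).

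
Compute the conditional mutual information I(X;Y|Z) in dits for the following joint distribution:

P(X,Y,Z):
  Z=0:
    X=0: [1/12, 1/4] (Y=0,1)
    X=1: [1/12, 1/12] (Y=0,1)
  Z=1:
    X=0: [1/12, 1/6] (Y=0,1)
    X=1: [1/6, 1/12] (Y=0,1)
0.0189 dits

Conditional mutual information: I(X;Y|Z) = H(X|Z) + H(Y|Z) - H(X,Y|Z)

H(Z) = 0.3010
H(X,Z) = 0.5898 → H(X|Z) = 0.2887
H(Y,Z) = 0.5898 → H(Y|Z) = 0.2887
H(X,Y,Z) = 0.8596 → H(X,Y|Z) = 0.5585

I(X;Y|Z) = 0.2887 + 0.2887 - 0.5585 = 0.0189 dits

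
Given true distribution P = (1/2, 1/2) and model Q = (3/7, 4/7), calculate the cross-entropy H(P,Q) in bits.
1.0149 bits

Cross-entropy: H(P,Q) = -Σ p(x) log q(x)

Alternatively: H(P,Q) = H(P) + D_KL(P||Q)
H(P) = 1.0000 bits
D_KL(P||Q) = 0.0149 bits

H(P,Q) = 1.0000 + 0.0149 = 1.0149 bits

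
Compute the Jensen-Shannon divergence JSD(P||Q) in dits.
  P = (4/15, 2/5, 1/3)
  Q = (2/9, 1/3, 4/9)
0.0028 dits

Jensen-Shannon divergence is:
JSD(P||Q) = 0.5 × D_KL(P||M) + 0.5 × D_KL(Q||M)
where M = 0.5 × (P + Q) is the mixture distribution.

M = 0.5 × (4/15, 2/5, 1/3) + 0.5 × (2/9, 1/3, 4/9) = (0.244444, 11/30, 7/18)

D_KL(P||M) = 0.0029 dits
D_KL(Q||M) = 0.0028 dits

JSD(P||Q) = 0.5 × 0.0029 + 0.5 × 0.0028 = 0.0028 dits

Unlike KL divergence, JSD is symmetric and bounded: 0 ≤ JSD ≤ log(2).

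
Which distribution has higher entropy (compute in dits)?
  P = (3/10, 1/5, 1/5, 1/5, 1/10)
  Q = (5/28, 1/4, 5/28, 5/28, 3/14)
Q

Computing entropies in dits:
H(P) = 0.6762
H(Q) = 0.6947

Distribution Q has higher entropy.

Intuition: The distribution closer to uniform (more spread out) has higher entropy.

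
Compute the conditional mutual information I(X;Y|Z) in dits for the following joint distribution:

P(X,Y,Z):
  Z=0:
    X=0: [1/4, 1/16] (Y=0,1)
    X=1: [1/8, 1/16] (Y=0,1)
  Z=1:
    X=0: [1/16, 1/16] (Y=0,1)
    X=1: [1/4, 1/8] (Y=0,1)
0.0047 dits

Conditional mutual information: I(X;Y|Z) = H(X|Z) + H(Y|Z) - H(X,Y|Z)

H(Z) = 0.3010
H(X,Z) = 0.5668 → H(X|Z) = 0.2658
H(Y,Z) = 0.5668 → H(Y|Z) = 0.2658
H(X,Y,Z) = 0.8278 → H(X,Y|Z) = 0.5268

I(X;Y|Z) = 0.2658 + 0.2658 - 0.5268 = 0.0047 dits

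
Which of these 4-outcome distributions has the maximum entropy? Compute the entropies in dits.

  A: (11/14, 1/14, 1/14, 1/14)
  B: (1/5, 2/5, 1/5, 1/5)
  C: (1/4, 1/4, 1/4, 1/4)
C

For a discrete distribution over n outcomes, entropy is maximized by the uniform distribution.

Computing entropies:
H(A) = 0.3279 dits
H(B) = 0.5786 dits
H(C) = 0.6021 dits

The uniform distribution (where all probabilities equal 1/4) achieves the maximum entropy of log_10(4) = 0.6021 dits.

Distribution C has the highest entropy.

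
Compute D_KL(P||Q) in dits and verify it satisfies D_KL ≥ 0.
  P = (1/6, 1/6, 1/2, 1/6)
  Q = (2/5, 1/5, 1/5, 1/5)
0.1092 dits

KL divergence satisfies the Gibbs inequality: D_KL(P||Q) ≥ 0 for all distributions P, Q.

D_KL(P||Q) = Σ p(x) log(p(x)/q(x))
Term by term:
  x=0: 1/6 × log_10[(1/6)/(2/5)] = -0.0634
  x=1: 1/6 × log_10[(1/6)/(1/5)] = -0.0132
  x=2: 1/2 × log_10[(1/2)/(1/5)] = 0.1990
  x=3: 1/6 × log_10[(1/6)/(1/5)] = -0.0132
D_KL(P||Q) = 0.1092 dits

D_KL(P||Q) = 0.1092 ≥ 0 ✓

This non-negativity is a fundamental property: relative entropy cannot be negative because it measures how different Q is from P.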